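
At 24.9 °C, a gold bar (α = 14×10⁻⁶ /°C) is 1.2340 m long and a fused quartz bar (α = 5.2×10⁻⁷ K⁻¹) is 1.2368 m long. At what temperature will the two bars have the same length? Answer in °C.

T = 193.2 °C

Equal length when α₁L₁ΔT − α₂L₂ΔT = L₂ − L₁ = 2.80×10⁻³ m
α₁L₁ = 1.7276×10⁻⁵, α₂L₂ = 6.43136×10⁻⁷ → Δ(αL) = 1.6632864×10⁻⁵ m/K
ΔT = 2.80×10⁻³ / 1.6632864×10⁻⁵ = 168.341 K, so T = 24.9 + 168.341 = 193.241 °C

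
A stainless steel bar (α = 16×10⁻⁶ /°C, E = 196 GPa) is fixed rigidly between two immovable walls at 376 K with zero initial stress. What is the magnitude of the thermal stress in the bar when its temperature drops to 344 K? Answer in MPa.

σ = 100 MPa

Fully constrained: the free strain ε = αΔT is blocked, so σ = Eε = EαΔT.
|ΔT| = 32 K
σ = 196×10⁹ × 16×10⁻⁶ × 32 = 1.00×10⁸ Pa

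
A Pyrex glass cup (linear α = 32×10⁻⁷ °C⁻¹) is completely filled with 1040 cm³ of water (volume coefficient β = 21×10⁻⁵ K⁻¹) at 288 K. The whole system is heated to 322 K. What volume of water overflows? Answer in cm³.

The cup also expands: β_container ≈ 3α = 9.6×10⁻⁶ /K
Net overflow = V₀(β_liq − 3α_cont)ΔT
β − 3α = 2.10×10⁻⁴ − 9.6×10⁻⁶ = 2.004×10⁻⁴ /K; ΔT = 34 K
ΔV = 1040 × 2.004×10⁻⁴ × 34 = 7.09 cm³

7.09 cm³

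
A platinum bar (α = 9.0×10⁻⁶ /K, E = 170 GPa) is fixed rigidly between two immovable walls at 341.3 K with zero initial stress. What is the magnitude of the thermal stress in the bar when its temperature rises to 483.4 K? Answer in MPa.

Fully constrained: the free strain ε = αΔT is blocked, so σ = Eε = EαΔT.
|ΔT| = 142.1 K
σ = 170×10⁹ × 9.0×10⁻⁶ × 142.1 = 2.17×10⁸ Pa

σ = 217 MPa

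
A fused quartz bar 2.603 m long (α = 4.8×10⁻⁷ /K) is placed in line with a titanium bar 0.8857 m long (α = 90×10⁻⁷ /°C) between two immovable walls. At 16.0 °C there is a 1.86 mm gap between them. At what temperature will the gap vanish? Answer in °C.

Gap closes when ΔL₁ + ΔL₂ = 1.86 mm = 1.86×10⁻³ m
(α₁L₁ + α₂L₂)ΔT = g
α₁L₁ + α₂L₂ = 4.8×10⁻⁷×2.603 + 90×10⁻⁷×0.8857 = 9.22074×10⁻⁶ m/K
ΔT = 1.86×10⁻³ / 9.22074×10⁻⁶ = 201.72 K
T = 16.0 + 201.72 = 217.72 °C

T = 218 °C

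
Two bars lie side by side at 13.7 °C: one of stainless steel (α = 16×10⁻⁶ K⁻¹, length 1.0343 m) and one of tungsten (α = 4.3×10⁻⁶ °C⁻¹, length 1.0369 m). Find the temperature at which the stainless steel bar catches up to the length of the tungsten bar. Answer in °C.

T = 228.8 °C

L₁(1 + α₁ΔT) = L₂(1 + α₂ΔT) ⇒ ΔT = (L₂ − L₁)/(α₁L₁ − α₂L₂)
L₂ − L₁ = 1.0369 − 1.0343 = 2.60×10⁻³ m
α₁L₁ − α₂L₂ = 16×10⁻⁶×1.0343 − 4.3×10⁻⁶×1.0369 = 1.209013×10⁻⁵ m/K
ΔT = 2.60×10⁻³ / 1.209013×10⁻⁵ = 215.051 K
T = 13.7 + 215.051 = 228.751 °C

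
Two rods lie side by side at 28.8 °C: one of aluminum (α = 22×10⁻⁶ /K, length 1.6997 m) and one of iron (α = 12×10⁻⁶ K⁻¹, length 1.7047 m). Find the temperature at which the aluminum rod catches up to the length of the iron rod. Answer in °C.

L₁(1 + α₁ΔT) = L₂(1 + α₂ΔT) ⇒ ΔT = (L₂ − L₁)/(α₁L₁ − α₂L₂)
L₂ − L₁ = 1.7047 − 1.6997 = 5.00×10⁻³ m
α₁L₁ − α₂L₂ = 22×10⁻⁶×1.6997 − 12×10⁻⁶×1.7047 = 1.6937×10⁻⁵ m/K
ΔT = 5.00×10⁻³ / 1.6937×10⁻⁵ = 295.212 K
T = 28.8 + 295.212 = 324.012 °C

T = 324.0 °C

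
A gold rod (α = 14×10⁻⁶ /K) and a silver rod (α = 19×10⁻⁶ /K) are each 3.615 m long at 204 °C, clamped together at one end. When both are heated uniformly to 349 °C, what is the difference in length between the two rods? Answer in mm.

ΔT = 145 K
gold: ΔL = 14×10⁻⁶ × 3.615 m × 145 = 7.3385×10⁻³ m = 7.3385 mm
silver: ΔL = 19×10⁻⁶ × 3.615 m × 145 = 9.9593×10⁻³ m = 9.9593 mm
difference = 9.9593 − 7.3385 = 2.6208 mm

2.62 mm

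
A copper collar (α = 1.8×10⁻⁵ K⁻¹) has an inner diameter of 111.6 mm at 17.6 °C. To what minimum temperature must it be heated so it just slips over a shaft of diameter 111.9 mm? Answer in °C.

T = 167 °C

Required Δd = 111.9 − 111.6 = 0.3 mm
Δd = αd₀ΔT ⇒ ΔT = Δd/(αd₀) = 0.3 / (1.8×10⁻⁵ × 111.6) = 149.34 K
T_min = 17.6 + 149.34 = 166.94 °C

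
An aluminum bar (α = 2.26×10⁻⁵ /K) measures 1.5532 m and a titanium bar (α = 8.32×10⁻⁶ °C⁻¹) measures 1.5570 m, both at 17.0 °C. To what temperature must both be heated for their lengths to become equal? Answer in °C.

Equal length when α₁L₁ΔT − α₂L₂ΔT = L₂ − L₁ = 3.80×10⁻³ m
α₁L₁ = 3.510232×10⁻⁵, α₂L₂ = 1.295424×10⁻⁵ → Δ(αL) = 2.214808×10⁻⁵ m/K
ΔT = 3.80×10⁻³ / 2.214808×10⁻⁵ = 171.572 K, so T = 17.0 + 171.572 = 188.572 °C

T = 188.6 °C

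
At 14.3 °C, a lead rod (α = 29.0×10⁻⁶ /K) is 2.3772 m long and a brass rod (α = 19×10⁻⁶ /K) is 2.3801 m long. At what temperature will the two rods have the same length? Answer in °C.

Equal length when α₁L₁ΔT − α₂L₂ΔT = L₂ − L₁ = 2.90×10⁻³ m
α₁L₁ = 6.89388×10⁻⁵, α₂L₂ = 4.52219×10⁻⁵ → Δ(αL) = 2.37169×10⁻⁵ m/K
ΔT = 2.90×10⁻³ / 2.37169×10⁻⁵ = 122.276 K, so T = 14.3 + 122.276 = 136.576 °C

T = 136.6 °C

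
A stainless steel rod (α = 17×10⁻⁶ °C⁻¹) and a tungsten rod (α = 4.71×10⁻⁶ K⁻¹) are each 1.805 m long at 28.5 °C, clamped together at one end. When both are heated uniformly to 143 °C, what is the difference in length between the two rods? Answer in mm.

2.54 mm

ΔT = 114.5 K
stainless steel: ΔL = 17×10⁻⁶ × 1.805 m × 114.5 = 3.5134×10⁻³ m = 3.5134 mm
tungsten: ΔL = 4.71×10⁻⁶ × 1.805 m × 114.5 = 9.7343×10⁻⁴ m = 0.97343 mm
difference = 3.5134 − 0.97343 = 2.53997 mm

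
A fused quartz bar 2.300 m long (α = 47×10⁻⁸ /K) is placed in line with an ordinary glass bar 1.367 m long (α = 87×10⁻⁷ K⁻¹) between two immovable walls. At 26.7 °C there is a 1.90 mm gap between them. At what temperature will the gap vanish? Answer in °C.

Gap closes when ΔL₁ + ΔL₂ = 1.90 mm = 1.90×10⁻³ m
(α₁L₁ + α₂L₂)ΔT = g
α₁L₁ + α₂L₂ = 47×10⁻⁸×2.300 + 87×10⁻⁷×1.367 = 1.29739×10⁻⁵ m/K
ΔT = 1.90×10⁻³ / 1.29739×10⁻⁵ = 146.45 K
T = 26.7 + 146.45 = 173.15 °C

T = 173 °C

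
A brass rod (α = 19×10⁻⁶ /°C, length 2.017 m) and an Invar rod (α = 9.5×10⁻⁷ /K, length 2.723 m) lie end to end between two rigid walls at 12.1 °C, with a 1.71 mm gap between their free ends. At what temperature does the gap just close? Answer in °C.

T = 53.9 °C

α₁L₁ = 3.8323×10⁻⁵ m/K, α₂L₂ = 2.58685×10⁻⁶ m/K → total 4.090985×10⁻⁵ m/K
ΔT = g/(α₁L₁+α₂L₂) = 1.71×10⁻³ / 4.090985×10⁻⁵ = 41.799 K
T = 12.1 + 41.799 = 53.899 °C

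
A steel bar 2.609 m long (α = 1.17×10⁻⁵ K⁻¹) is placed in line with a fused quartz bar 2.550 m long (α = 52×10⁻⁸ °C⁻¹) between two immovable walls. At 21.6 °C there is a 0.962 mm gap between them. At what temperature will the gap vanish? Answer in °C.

T = 51.8 °C

Gap closes when ΔL₁ + ΔL₂ = 0.962 mm = 9.62×10⁻⁴ m
(α₁L₁ + α₂L₂)ΔT = g
α₁L₁ + α₂L₂ = 1.17×10⁻⁵×2.609 + 52×10⁻⁸×2.550 = 3.18513×10⁻⁵ m/K
ΔT = 9.62×10⁻⁴ / 3.18513×10⁻⁵ = 30.203 K
T = 21.6 + 30.203 = 51.803 °C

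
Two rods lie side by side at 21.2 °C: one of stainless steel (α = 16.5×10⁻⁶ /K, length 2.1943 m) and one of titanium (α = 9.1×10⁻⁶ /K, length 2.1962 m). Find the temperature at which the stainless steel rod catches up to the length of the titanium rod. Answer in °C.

T = 138.3 °C

L₁(1 + α₁ΔT) = L₂(1 + α₂ΔT) ⇒ ΔT = (L₂ − L₁)/(α₁L₁ − α₂L₂)
L₂ − L₁ = 2.1962 − 2.1943 = 1.90×10⁻³ m
α₁L₁ − α₂L₂ = 16.5×10⁻⁶×2.1943 − 9.1×10⁻⁶×2.1962 = 1.622053×10⁻⁵ m/K
ΔT = 1.90×10⁻³ / 1.622053×10⁻⁵ = 117.136 K
T = 21.2 + 117.136 = 138.336 °C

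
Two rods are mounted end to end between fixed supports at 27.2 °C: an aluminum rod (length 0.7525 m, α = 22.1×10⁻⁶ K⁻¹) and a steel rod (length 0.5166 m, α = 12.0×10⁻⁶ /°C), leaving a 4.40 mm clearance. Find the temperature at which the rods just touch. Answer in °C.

T = 220 °C

Gap closes when ΔL₁ + ΔL₂ = 4.40 mm = 4.40×10⁻³ m
(α₁L₁ + α₂L₂)ΔT = g
α₁L₁ + α₂L₂ = 22.1×10⁻⁶×0.7525 + 12.0×10⁻⁶×0.5166 = 2.282945×10⁻⁵ m/K
ΔT = 4.40×10⁻³ / 2.282945×10⁻⁵ = 192.73 K
T = 27.2 + 192.73 = 219.93 °C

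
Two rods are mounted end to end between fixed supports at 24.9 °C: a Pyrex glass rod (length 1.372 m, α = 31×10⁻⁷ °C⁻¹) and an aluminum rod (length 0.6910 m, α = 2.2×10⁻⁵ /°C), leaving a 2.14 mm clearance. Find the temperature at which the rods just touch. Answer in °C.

α₁L₁ = 4.2532×10⁻⁶ m/K, α₂L₂ = 1.5202×10⁻⁵ m/K → total 1.94552×10⁻⁵ m/K
ΔT = g/(α₁L₁+α₂L₂) = 2.14×10⁻³ / 1.94552×10⁻⁵ = 110.00 K
T = 24.9 + 110.00 = 134.90 °C

T = 135 °C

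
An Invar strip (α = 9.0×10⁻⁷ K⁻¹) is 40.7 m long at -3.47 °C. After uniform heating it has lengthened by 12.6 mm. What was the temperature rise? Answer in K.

ΔL = αL₀ΔT ⇒ ΔT = ΔL / (αL₀)
ΔT = 12.6×10⁻³ m / (9.0×10⁻⁷ × 40.7 m) = 343.98 K

ΔT = 344 K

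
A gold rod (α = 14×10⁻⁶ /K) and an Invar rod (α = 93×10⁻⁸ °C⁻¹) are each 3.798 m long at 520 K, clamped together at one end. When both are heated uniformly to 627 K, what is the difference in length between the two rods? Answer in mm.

5.31 mm

ΔT = 107 K
gold: ΔL = 14×10⁻⁶ × 3.798 m × 107 = 5.6894×10⁻³ m = 5.6894 mm
Invar: ΔL = 93×10⁻⁸ × 3.798 m × 107 = 3.7794×10⁻⁴ m = 0.37794 mm
difference = 5.6894 − 0.37794 = 5.31146 mm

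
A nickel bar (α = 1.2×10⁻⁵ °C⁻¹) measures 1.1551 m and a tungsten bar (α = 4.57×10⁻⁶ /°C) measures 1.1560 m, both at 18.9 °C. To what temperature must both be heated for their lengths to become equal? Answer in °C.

Equal length when α₁L₁ΔT − α₂L₂ΔT = L₂ − L₁ = 9.00×10⁻⁴ m
α₁L₁ = 1.38612×10⁻⁵, α₂L₂ = 5.28292×10⁻⁶ → Δ(αL) = 8.57828×10⁻⁶ m/K
ΔT = 9.00×10⁻⁴ / 8.57828×10⁻⁶ = 104.916 K, so T = 18.9 + 104.916 = 123.816 °C

T = 123.8 °C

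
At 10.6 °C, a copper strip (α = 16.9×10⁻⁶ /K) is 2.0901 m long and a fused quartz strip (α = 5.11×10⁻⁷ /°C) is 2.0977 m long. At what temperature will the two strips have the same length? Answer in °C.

Equal length when α₁L₁ΔT − α₂L₂ΔT = L₂ − L₁ = 7.60×10⁻³ m
α₁L₁ = 3.532269×10⁻⁵, α₂L₂ = 1.0719247×10⁻⁶ → Δ(αL) = 3.42507653×10⁻⁵ m/K
ΔT = 7.60×10⁻³ / 3.42507653×10⁻⁵ = 221.893 K, so T = 10.6 + 221.893 = 232.493 °C

T = 232.5 °C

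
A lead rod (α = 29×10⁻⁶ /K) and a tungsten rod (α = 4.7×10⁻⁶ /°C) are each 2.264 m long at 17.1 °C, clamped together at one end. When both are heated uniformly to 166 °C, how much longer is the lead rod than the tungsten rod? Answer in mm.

ΔT = 148.9 K
lead: ΔL = 29×10⁻⁶ × 2.264 m × 148.9 = 9.7762×10⁻³ m = 9.7762 mm
tungsten: ΔL = 4.7×10⁻⁶ × 2.264 m × 148.9 = 1.5844×10⁻³ m = 1.5844 mm
difference = 9.7762 − 1.5844 = 8.1918 mm

8.19 mm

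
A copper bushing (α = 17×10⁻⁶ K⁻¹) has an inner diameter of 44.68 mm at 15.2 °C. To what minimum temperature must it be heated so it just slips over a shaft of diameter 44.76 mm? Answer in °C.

Required Δd = 44.76 − 44.68 = 0.08 mm
Δd = αd₀ΔT ⇒ ΔT = Δd/(αd₀) = 0.08 / (17×10⁻⁶ × 44.68) = 105.32 K
T_min = 15.2 + 105.32 = 120.52 °C

T = 121 °C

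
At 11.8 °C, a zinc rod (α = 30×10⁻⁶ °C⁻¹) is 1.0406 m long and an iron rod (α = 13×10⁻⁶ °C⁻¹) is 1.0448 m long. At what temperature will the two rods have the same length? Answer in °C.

T = 250.0 °C

L₁(1 + α₁ΔT) = L₂(1 + α₂ΔT) ⇒ ΔT = (L₂ − L₁)/(α₁L₁ − α₂L₂)
L₂ − L₁ = 1.0448 − 1.0406 = 4.20×10⁻³ m
α₁L₁ − α₂L₂ = 30×10⁻⁶×1.0406 − 13×10⁻⁶×1.0448 = 1.76356×10⁻⁵ m/K
ΔT = 4.20×10⁻³ / 1.76356×10⁻⁵ = 238.155 K
T = 11.8 + 238.155 = 249.955 °C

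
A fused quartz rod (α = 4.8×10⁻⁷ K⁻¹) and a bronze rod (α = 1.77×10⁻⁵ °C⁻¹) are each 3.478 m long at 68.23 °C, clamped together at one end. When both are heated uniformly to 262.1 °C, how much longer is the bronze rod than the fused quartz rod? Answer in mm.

11.6 mm

ΔT = 193.87 K
fused quartz: ΔL = 4.8×10⁻⁷ × 3.478 m × 193.87 = 3.2365×10⁻⁴ m = 0.32365 mm
bronze: ΔL = 1.77×10⁻⁵ × 3.478 m × 193.87 = 1.1935×10⁻² m = 11.935 mm
difference = 11.935 − 0.32365 = 11.61135 mm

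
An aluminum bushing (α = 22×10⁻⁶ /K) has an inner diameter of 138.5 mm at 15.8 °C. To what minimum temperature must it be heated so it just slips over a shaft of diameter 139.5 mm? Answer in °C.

T = 344 °C

Required Δd = 139.5 − 138.5 = 1.0 mm
Δd = αd₀ΔT ⇒ ΔT = Δd/(αd₀) = 1.0 / (22×10⁻⁶ × 138.5) = 328.19 K
T_min = 15.8 + 328.19 = 343.99 °C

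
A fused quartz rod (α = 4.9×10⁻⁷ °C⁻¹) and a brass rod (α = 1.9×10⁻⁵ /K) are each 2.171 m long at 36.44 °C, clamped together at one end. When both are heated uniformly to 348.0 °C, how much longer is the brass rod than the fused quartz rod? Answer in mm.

ΔT = 311.56 K
fused quartz: ΔL = 4.9×10⁻⁷ × 2.171 m × 311.56 = 3.3143×10⁻⁴ m = 0.33143 mm
brass: ΔL = 1.9×10⁻⁵ × 2.171 m × 311.56 = 1.2852×10⁻² m = 12.852 mm
difference = 12.852 − 0.33143 = 12.52057 mm

12.5 mm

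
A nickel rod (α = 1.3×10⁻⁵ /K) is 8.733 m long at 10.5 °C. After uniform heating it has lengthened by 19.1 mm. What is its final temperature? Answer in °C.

T = 179 °C

ΔL = αL₀ΔT ⇒ ΔT = ΔL / (αL₀)
ΔT = 19.1×10⁻³ m / (1.3×10⁻⁵ × 8.733 m) = 168.24 K
T = 10.5 + 168.24 = 178.74 °C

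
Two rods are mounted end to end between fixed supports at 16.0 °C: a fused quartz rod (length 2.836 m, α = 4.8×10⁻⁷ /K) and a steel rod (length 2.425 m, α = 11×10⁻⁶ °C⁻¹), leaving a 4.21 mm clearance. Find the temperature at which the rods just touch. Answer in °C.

T = 166 °C

Gap closes when ΔL₁ + ΔL₂ = 4.21 mm = 4.21×10⁻³ m
(α₁L₁ + α₂L₂)ΔT = g
α₁L₁ + α₂L₂ = 4.8×10⁻⁷×2.836 + 11×10⁻⁶×2.425 = 2.803628×10⁻⁵ m/K
ΔT = 4.21×10⁻³ / 2.803628×10⁻⁵ = 150.16 K
T = 16.0 + 150.16 = 166.16 °C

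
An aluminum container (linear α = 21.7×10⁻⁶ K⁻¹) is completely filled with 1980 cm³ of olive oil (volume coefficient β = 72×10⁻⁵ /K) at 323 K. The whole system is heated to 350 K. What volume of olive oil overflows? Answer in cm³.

35.0 cm³

The container also expands: β_container ≈ 3α = 6.51×10⁻⁵ /K
Net overflow = V₀(β_liq − 3α_cont)ΔT
β − 3α = 7.20×10⁻⁴ − 6.51×10⁻⁵ = 6.549×10⁻⁴ /K; ΔT = 27 K
ΔV = 1980 × 6.549×10⁻⁴ × 27 = 35.0 cm³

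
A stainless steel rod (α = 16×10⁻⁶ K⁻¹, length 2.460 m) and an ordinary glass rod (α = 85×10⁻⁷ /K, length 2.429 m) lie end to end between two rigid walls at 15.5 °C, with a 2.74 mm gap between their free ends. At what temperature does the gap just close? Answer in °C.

T = 61.2 °C

Gap closes when ΔL₁ + ΔL₂ = 2.74 mm = 2.74×10⁻³ m
(α₁L₁ + α₂L₂)ΔT = g
α₁L₁ + α₂L₂ = 16×10⁻⁶×2.460 + 85×10⁻⁷×2.429 = 6.00065×10⁻⁵ m/K
ΔT = 2.74×10⁻³ / 6.00065×10⁻⁵ = 45.662 K
T = 15.5 + 45.662 = 61.162 °C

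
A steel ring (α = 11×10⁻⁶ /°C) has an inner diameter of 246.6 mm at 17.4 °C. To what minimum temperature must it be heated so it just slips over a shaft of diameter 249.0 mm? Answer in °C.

Required Δd = 249.0 − 246.6 = 2.4 mm
Δd = αd₀ΔT ⇒ ΔT = Δd/(αd₀) = 2.4 / (11×10⁻⁶ × 246.6) = 884.76 K
T_min = 17.4 + 884.76 = 902.16 °C

T = 902 °C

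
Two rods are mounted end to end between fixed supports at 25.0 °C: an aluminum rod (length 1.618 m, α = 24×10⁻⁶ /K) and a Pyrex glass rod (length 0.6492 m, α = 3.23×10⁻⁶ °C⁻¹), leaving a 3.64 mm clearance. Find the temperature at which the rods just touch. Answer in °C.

α₁L₁ = 3.8832×10⁻⁵ m/K, α₂L₂ = 2.096916×10⁻⁶ m/K → total 4.0928916×10⁻⁵ m/K
ΔT = g/(α₁L₁+α₂L₂) = 3.64×10⁻³ / 4.0928916×10⁻⁵ = 88.93 K
T = 25.0 + 88.93 = 113.93 °C

T = 114 °C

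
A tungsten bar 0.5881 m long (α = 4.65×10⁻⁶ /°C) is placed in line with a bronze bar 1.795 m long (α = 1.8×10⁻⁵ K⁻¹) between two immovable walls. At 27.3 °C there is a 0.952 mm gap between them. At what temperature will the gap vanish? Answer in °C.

T = 54.5 °C

α₁L₁ = 2.734665×10⁻⁶ m/K, α₂L₂ = 3.231×10⁻⁵ m/K → total 3.5044665×10⁻⁵ m/K
ΔT = g/(α₁L₁+α₂L₂) = 9.52×10⁻⁴ / 3.5044665×10⁻⁵ = 27.165 K
T = 27.3 + 27.165 = 54.465 °C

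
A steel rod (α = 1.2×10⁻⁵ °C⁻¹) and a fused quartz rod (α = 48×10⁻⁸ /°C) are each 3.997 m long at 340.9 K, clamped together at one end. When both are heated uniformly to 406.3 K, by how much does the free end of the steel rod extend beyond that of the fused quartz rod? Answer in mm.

ΔT = 65.4 K
steel: ΔL = 1.2×10⁻⁵ × 3.997 m × 65.4 = 3.1368×10⁻³ m = 3.1368 mm
fused quartz: ΔL = 48×10⁻⁸ × 3.997 m × 65.4 = 1.2547×10⁻⁴ m = 0.12547 mm
difference = 3.1368 − 0.12547 = 3.01133 mm

3.01 mm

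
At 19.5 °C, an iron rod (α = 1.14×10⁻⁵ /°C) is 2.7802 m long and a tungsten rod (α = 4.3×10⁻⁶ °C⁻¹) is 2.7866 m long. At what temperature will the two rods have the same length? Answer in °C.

T = 344.2 °C

Equal length when α₁L₁ΔT − α₂L₂ΔT = L₂ − L₁ = 6.40×10⁻³ m
α₁L₁ = 3.169428×10⁻⁵, α₂L₂ = 1.198238×10⁻⁵ → Δ(αL) = 1.97119×10⁻⁵ m/K
ΔT = 6.40×10⁻³ / 1.97119×10⁻⁵ = 324.677 K, so T = 19.5 + 324.677 = 344.177 °C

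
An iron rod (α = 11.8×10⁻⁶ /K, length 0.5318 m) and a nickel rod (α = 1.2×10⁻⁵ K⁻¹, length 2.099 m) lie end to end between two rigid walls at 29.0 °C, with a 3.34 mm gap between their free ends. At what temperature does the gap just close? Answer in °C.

α₁L₁ = 6.27524×10⁻⁶ m/K, α₂L₂ = 2.5188×10⁻⁵ m/K → total 3.146324×10⁻⁵ m/K
ΔT = g/(α₁L₁+α₂L₂) = 3.34×10⁻³ / 3.146324×10⁻⁵ = 106.16 K
T = 29.0 + 106.16 = 135.16 °C

T = 135 °C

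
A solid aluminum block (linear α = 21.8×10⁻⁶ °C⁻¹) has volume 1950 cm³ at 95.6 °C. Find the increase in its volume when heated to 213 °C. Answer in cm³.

Isotropic solid: β ≈ 3α = 6.5×10⁻⁵ /K; ΔT = 117.4 K
ΔV = 3αV₀ΔT = 3(21.8×10⁻⁶)(1950)(117.4) = 15.0 cm³

ΔV = 15.0 cm³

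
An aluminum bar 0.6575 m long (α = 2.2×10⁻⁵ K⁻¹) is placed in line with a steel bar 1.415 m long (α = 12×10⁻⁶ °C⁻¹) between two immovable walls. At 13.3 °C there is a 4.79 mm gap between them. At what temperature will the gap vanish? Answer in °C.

α₁L₁ = 1.4465×10⁻⁵ m/K, α₂L₂ = 1.698×10⁻⁵ m/K → total 3.1445×10⁻⁵ m/K
ΔT = g/(α₁L₁+α₂L₂) = 4.79×10⁻³ / 3.1445×10⁻⁵ = 152.33 K
T = 13.3 + 152.33 = 165.63 °C

T = 166 °C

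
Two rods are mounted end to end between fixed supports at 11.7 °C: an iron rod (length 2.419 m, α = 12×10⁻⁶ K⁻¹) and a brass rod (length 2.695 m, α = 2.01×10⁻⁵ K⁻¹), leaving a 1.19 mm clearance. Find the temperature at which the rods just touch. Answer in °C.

Gap closes when ΔL₁ + ΔL₂ = 1.19 mm = 1.19×10⁻³ m
(α₁L₁ + α₂L₂)ΔT = g
α₁L₁ + α₂L₂ = 12×10⁻⁶×2.419 + 2.01×10⁻⁵×2.695 = 8.31975×10⁻⁵ m/K
ΔT = 1.19×10⁻³ / 8.31975×10⁻⁵ = 14.303 K
T = 11.7 + 14.303 = 26.003 °C

T = 26.0 °C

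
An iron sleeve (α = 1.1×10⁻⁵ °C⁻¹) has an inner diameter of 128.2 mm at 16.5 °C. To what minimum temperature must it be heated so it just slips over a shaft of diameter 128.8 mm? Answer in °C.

T = 442 °C

Required Δd = 128.8 − 128.2 = 0.6 mm
Δd = αd₀ΔT ⇒ ΔT = Δd/(αd₀) = 0.6 / (1.1×10⁻⁵ × 128.2) = 425.47 K
T_min = 16.5 + 425.47 = 441.97 °C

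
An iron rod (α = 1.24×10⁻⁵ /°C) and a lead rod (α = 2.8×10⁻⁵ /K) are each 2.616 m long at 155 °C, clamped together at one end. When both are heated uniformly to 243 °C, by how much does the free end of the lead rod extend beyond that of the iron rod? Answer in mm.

ΔT = 88 K
iron: ΔL = 1.24×10⁻⁵ × 2.616 m × 88 = 2.8546×10⁻³ m = 2.8546 mm
lead: ΔL = 2.8×10⁻⁵ × 2.616 m × 88 = 6.4458×10⁻³ m = 6.4458 mm
difference = 6.4458 − 2.8546 = 3.5912 mm

3.59 mm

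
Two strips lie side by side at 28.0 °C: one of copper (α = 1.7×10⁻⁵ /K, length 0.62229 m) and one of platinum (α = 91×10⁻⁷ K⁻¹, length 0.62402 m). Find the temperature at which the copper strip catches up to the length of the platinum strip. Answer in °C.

Equal length when α₁L₁ΔT − α₂L₂ΔT = L₂ − L₁ = 1.73×10⁻³ m
α₁L₁ = 1.057893×10⁻⁵, α₂L₂ = 5.678582×10⁻⁶ → Δ(αL) = 4.900348×10⁻⁶ m/K
ΔT = 1.73×10⁻³ / 4.900348×10⁻⁶ = 353.036 K, so T = 28.0 + 353.036 = 381.036 °C

T = 381.0 °C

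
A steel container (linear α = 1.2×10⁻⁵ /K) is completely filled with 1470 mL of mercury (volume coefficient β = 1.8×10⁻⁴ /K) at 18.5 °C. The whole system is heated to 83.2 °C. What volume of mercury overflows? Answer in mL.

13.7 mL

The container also expands: β_container ≈ 3α = 3.6×10⁻⁵ /K
Net overflow = V₀(β_liq − 3α_cont)ΔT
β − 3α = 1.80×10⁻⁴ − 3.6×10⁻⁵ = 1.44×10⁻⁴ /K; ΔT = 64.7 K
ΔV = 1470 × 1.44×10⁻⁴ × 64.7 = 13.7 mL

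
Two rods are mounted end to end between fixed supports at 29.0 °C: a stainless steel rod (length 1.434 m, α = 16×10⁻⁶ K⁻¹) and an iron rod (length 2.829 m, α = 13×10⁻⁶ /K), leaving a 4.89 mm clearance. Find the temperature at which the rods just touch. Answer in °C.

Gap closes when ΔL₁ + ΔL₂ = 4.89 mm = 4.89×10⁻³ m
(α₁L₁ + α₂L₂)ΔT = g
α₁L₁ + α₂L₂ = 16×10⁻⁶×1.434 + 13×10⁻⁶×2.829 = 5.9721×10⁻⁵ m/K
ΔT = 4.89×10⁻³ / 5.9721×10⁻⁵ = 81.88 K
T = 29.0 + 81.88 = 110.88 °C

T = 111 °C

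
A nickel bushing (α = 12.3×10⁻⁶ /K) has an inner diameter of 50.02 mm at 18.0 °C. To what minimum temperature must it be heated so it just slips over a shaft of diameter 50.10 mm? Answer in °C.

Required Δd = 50.10 − 50.02 = 0.08 mm
Δd = αd₀ΔT ⇒ ΔT = Δd/(αd₀) = 0.08 / (12.3×10⁻⁶ × 50.02) = 130.03 K
T_min = 18.0 + 130.03 = 148.03 °C

T = 148 °C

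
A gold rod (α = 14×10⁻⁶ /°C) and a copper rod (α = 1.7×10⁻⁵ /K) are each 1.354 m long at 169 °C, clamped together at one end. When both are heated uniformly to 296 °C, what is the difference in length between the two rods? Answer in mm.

ΔT = 127 K
gold: ΔL = 14×10⁻⁶ × 1.354 m × 127 = 2.4074×10⁻³ m = 2.4074 mm
copper: ΔL = 1.7×10⁻⁵ × 1.354 m × 127 = 2.9233×10⁻³ m = 2.9233 mm
difference = 2.9233 − 2.4074 = 0.5159 mm

0.516 mm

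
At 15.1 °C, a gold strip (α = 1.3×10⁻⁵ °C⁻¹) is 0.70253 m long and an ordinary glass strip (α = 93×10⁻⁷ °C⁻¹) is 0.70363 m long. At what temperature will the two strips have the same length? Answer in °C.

Equal length when α₁L₁ΔT − α₂L₂ΔT = L₂ − L₁ = 1.10×10⁻³ m
α₁L₁ = 9.13289×10⁻⁶, α₂L₂ = 6.543759×10⁻⁶ → Δ(αL) = 2.589131×10⁻⁶ m/K
ΔT = 1.10×10⁻³ / 2.589131×10⁻⁶ = 424.853 K, so T = 15.1 + 424.853 = 439.953 °C

T = 440.0 °C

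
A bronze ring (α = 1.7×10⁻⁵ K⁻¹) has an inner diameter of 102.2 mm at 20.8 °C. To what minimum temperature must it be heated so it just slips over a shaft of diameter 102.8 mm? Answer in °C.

T = 366 °C

Required Δd = 102.8 − 102.2 = 0.6 mm
Δd = αd₀ΔT ⇒ ΔT = Δd/(αd₀) = 0.6 / (1.7×10⁻⁵ × 102.2) = 345.34 K
T_min = 20.8 + 345.34 = 366.14 °C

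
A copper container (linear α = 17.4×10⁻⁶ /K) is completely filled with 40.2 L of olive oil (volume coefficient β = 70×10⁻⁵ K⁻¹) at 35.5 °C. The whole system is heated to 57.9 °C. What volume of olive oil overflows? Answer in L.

The container also expands: β_container ≈ 3α = 5.22×10⁻⁵ /K
Net overflow = V₀(β_liq − 3α_cont)ΔT
β − 3α = 7.00×10⁻⁴ − 5.22×10⁻⁵ = 6.478×10⁻⁴ /K; ΔT = 22.4 K
ΔV = 40.2 × 6.478×10⁻⁴ × 22.4 = 0.583 L

0.583 L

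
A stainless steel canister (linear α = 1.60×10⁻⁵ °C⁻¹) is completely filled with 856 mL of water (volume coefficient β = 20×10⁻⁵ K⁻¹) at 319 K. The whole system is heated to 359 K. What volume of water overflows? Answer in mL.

5.20 mL

The canister also expands: β_container ≈ 3α = 4.8×10⁻⁵ /K
Net overflow = V₀(β_liq − 3α_cont)ΔT
β − 3α = 2.00×10⁻⁴ − 4.8×10⁻⁵ = 1.52×10⁻⁴ /K; ΔT = 40 K
ΔV = 856 × 1.52×10⁻⁴ × 40 = 5.20 mL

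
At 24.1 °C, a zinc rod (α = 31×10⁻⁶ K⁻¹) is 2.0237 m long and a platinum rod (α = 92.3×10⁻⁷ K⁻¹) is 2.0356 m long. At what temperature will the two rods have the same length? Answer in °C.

T = 294.9 °C

L₁(1 + α₁ΔT) = L₂(1 + α₂ΔT) ⇒ ΔT = (L₂ − L₁)/(α₁L₁ − α₂L₂)
L₂ − L₁ = 2.0356 − 2.0237 = 1.19×10⁻² m
α₁L₁ − α₂L₂ = 31×10⁻⁶×2.0237 − 92.3×10⁻⁷×2.0356 = 4.3946112×10⁻⁵ m/K
ΔT = 1.19×10⁻² / 4.3946112×10⁻⁵ = 270.786 K
T = 24.1 + 270.786 = 294.886 °C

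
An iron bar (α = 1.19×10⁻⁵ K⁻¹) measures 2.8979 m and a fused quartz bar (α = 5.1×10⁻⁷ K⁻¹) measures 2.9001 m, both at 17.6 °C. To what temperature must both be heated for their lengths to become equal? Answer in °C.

L₁(1 + α₁ΔT) = L₂(1 + α₂ΔT) ⇒ ΔT = (L₂ − L₁)/(α₁L₁ − α₂L₂)
L₂ − L₁ = 2.9001 − 2.8979 = 2.20×10⁻³ m
α₁L₁ − α₂L₂ = 1.19×10⁻⁵×2.8979 − 5.1×10⁻⁷×2.9001 = 3.3005959×10⁻⁵ m/K
ΔT = 2.20×10⁻³ / 3.3005959×10⁻⁵ = 66.6546 K
T = 17.6 + 66.6546 = 84.2546 °C

T = 84.25 °C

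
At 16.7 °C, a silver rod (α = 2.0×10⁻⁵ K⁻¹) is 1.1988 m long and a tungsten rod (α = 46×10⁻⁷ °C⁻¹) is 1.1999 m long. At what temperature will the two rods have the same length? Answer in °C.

L₁(1 + α₁ΔT) = L₂(1 + α₂ΔT) ⇒ ΔT = (L₂ − L₁)/(α₁L₁ − α₂L₂)
L₂ − L₁ = 1.1999 − 1.1988 = 1.10×10⁻³ m
α₁L₁ − α₂L₂ = 2.0×10⁻⁵×1.1988 − 46×10⁻⁷×1.1999 = 1.845646×10⁻⁵ m/K
ΔT = 1.10×10⁻³ / 1.845646×10⁻⁵ = 59.5997 K
T = 16.7 + 59.5997 = 76.2997 °C

T = 76.30 °C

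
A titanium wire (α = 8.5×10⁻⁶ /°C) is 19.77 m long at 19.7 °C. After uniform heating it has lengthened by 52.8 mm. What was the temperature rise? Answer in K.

ΔT = 314 K

ΔL = αL₀ΔT ⇒ ΔT = ΔL / (αL₀)
ΔT = 52.8×10⁻³ m / (8.5×10⁻⁶ × 19.77 m) = 314.20 K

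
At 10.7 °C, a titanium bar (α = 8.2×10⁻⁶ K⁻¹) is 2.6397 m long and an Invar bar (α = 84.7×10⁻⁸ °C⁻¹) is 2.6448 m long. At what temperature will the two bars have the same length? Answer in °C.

T = 273.5 °C

Equal length when α₁L₁ΔT − α₂L₂ΔT = L₂ − L₁ = 5.10×10⁻³ m
α₁L₁ = 2.164554×10⁻⁵, α₂L₂ = 2.2401456×10⁻⁶ → Δ(αL) = 1.94053944×10⁻⁵ m/K
ΔT = 5.10×10⁻³ / 1.94053944×10⁻⁵ = 262.814 K, so T = 10.7 + 262.814 = 273.514 °C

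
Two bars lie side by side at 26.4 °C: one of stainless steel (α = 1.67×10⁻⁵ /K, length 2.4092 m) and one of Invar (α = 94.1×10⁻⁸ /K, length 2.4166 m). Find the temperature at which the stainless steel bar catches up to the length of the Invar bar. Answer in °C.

T = 221.3 °C

Equal length when α₁L₁ΔT − α₂L₂ΔT = L₂ − L₁ = 7.40×10⁻³ m
α₁L₁ = 4.023364×10⁻⁵, α₂L₂ = 2.2740206×10⁻⁶ → Δ(αL) = 3.79596194×10⁻⁵ m/K
ΔT = 7.40×10⁻³ / 3.79596194×10⁻⁵ = 194.944 K, so T = 26.4 + 194.944 = 221.344 °C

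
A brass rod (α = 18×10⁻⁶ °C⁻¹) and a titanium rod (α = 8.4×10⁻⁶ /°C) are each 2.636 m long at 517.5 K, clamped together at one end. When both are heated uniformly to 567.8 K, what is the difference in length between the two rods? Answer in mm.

ΔT = 50.3 K
brass: ΔL = 18×10⁻⁶ × 2.636 m × 50.3 = 2.3866×10⁻³ m = 2.3866 mm
titanium: ΔL = 8.4×10⁻⁶ × 2.636 m × 50.3 = 1.1138×10⁻³ m = 1.1138 mm
difference = 2.3866 − 1.1138 = 1.2728 mm

1.27 mm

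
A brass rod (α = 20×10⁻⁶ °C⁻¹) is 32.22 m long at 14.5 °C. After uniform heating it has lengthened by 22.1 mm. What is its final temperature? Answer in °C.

ΔL = αL₀ΔT ⇒ ΔT = ΔL / (αL₀)
ΔT = 22.1×10⁻³ m / (20×10⁻⁶ × 32.22 m) = 34.295 K
T = 14.5 + 34.295 = 48.795 °C

T = 48.8 °C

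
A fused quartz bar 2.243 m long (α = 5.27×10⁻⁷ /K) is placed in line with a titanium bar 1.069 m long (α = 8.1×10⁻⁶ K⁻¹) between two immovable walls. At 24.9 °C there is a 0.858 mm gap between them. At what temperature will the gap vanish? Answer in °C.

T = 112 °C

Gap closes when ΔL₁ + ΔL₂ = 0.858 mm = 8.58×10⁻⁴ m
(α₁L₁ + α₂L₂)ΔT = g
α₁L₁ + α₂L₂ = 5.27×10⁻⁷×2.243 + 8.1×10⁻⁶×1.069 = 9.840961×10⁻⁶ m/K
ΔT = 8.58×10⁻⁴ / 9.840961×10⁻⁶ = 87.19 K
T = 24.9 + 87.19 = 112.09 °C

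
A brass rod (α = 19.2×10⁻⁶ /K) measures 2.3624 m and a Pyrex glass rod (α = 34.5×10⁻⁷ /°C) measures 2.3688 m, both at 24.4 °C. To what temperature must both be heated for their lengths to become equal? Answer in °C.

T = 196.5 °C

Equal length when α₁L₁ΔT − α₂L₂ΔT = L₂ − L₁ = 6.40×10⁻³ m
α₁L₁ = 4.535808×10⁻⁵, α₂L₂ = 8.17236×10⁻⁶ → Δ(αL) = 3.718572×10⁻⁵ m/K
ΔT = 6.40×10⁻³ / 3.718572×10⁻⁵ = 172.109 K, so T = 24.4 + 172.109 = 196.509 °C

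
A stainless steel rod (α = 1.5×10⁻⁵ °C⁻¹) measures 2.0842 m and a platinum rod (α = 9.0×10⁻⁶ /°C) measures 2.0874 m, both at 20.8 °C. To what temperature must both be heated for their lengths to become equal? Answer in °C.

L₁(1 + α₁ΔT) = L₂(1 + α₂ΔT) ⇒ ΔT = (L₂ − L₁)/(α₁L₁ − α₂L₂)
L₂ − L₁ = 2.0874 − 2.0842 = 3.20×10⁻³ m
α₁L₁ − α₂L₂ = 1.5×10⁻⁵×2.0842 − 9.0×10⁻⁶×2.0874 = 1.24764×10⁻⁵ m/K
ΔT = 3.20×10⁻³ / 1.24764×10⁻⁵ = 256.484 K
T = 20.8 + 256.484 = 277.284 °C

T = 277.3 °C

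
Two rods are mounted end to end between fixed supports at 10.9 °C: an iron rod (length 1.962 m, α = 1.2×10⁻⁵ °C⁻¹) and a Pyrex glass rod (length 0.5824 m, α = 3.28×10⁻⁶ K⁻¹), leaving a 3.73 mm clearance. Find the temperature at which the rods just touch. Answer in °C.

Gap closes when ΔL₁ + ΔL₂ = 3.73 mm = 3.73×10⁻³ m
(α₁L₁ + α₂L₂)ΔT = g
α₁L₁ + α₂L₂ = 1.2×10⁻⁵×1.962 + 3.28×10⁻⁶×0.5824 = 2.5454272×10⁻⁵ m/K
ΔT = 3.73×10⁻³ / 2.5454272×10⁻⁵ = 146.54 K
T = 10.9 + 146.54 = 157.44 °C

T = 157 °C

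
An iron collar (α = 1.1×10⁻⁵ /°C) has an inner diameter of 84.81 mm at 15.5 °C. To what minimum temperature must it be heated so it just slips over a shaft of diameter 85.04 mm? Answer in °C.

Required Δd = 85.04 − 84.81 = 0.23 mm
Δd = αd₀ΔT ⇒ ΔT = Δd/(αd₀) = 0.23 / (1.1×10⁻⁵ × 84.81) = 246.54 K
T_min = 15.5 + 246.54 = 262.04 °C

T = 262 °C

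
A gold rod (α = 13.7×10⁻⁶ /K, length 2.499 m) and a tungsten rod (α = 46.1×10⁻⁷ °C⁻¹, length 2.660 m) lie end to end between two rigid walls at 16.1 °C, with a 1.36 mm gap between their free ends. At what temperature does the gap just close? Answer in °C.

T = 45.3 °C

α₁L₁ = 3.42363×10⁻⁵ m/K, α₂L₂ = 1.22626×10⁻⁵ m/K → total 4.64989×10⁻⁵ m/K
ΔT = g/(α₁L₁+α₂L₂) = 1.36×10⁻³ / 4.64989×10⁻⁵ = 29.248 K
T = 16.1 + 29.248 = 45.348 °C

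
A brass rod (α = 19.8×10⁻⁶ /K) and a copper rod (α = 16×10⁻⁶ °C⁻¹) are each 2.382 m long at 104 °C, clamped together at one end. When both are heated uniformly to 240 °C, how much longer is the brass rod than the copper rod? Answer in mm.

ΔT = 136 K
brass: ΔL = 19.8×10⁻⁶ × 2.382 m × 136 = 6.4142×10⁻³ m = 6.4142 mm
copper: ΔL = 16×10⁻⁶ × 2.382 m × 136 = 5.1832×10⁻³ m = 5.1832 mm
difference = 6.4142 − 5.1832 = 1.2310 mm

1.23 mm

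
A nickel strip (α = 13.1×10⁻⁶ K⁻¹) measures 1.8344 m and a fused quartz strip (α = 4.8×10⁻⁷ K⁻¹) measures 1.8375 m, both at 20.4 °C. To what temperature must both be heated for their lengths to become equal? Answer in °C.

T = 154.3 °C

Equal length when α₁L₁ΔT − α₂L₂ΔT = L₂ − L₁ = 3.10×10⁻³ m
α₁L₁ = 2.403064×10⁻⁵, α₂L₂ = 8.820×10⁻⁷ → Δ(αL) = 2.314864×10⁻⁵ m/K
ΔT = 3.10×10⁻³ / 2.314864×10⁻⁵ = 133.917 K, so T = 20.4 + 133.917 = 154.317 °C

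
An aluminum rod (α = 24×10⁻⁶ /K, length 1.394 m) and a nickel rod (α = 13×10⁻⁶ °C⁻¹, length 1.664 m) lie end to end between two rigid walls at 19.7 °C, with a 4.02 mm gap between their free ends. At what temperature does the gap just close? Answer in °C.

α₁L₁ = 3.3456×10⁻⁵ m/K, α₂L₂ = 2.1632×10⁻⁵ m/K → total 5.5088×10⁻⁵ m/K
ΔT = g/(α₁L₁+α₂L₂) = 4.02×10⁻³ / 5.5088×10⁻⁵ = 72.974 K
T = 19.7 + 72.974 = 92.674 °C

T = 92.7 °C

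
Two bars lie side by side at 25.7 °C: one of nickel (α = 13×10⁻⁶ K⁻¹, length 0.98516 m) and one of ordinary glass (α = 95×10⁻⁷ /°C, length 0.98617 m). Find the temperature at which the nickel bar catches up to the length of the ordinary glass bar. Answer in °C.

T = 319.4 °C

L₁(1 + α₁ΔT) = L₂(1 + α₂ΔT) ⇒ ΔT = (L₂ − L₁)/(α₁L₁ − α₂L₂)
L₂ − L₁ = 0.98617 − 0.98516 = 1.01×10⁻³ m
α₁L₁ − α₂L₂ = 13×10⁻⁶×0.98516 − 95×10⁻⁷×0.98617 = 3.438465×10⁻⁶ m/K
ΔT = 1.01×10⁻³ / 3.438465×10⁻⁶ = 293.736 K
T = 25.7 + 293.736 = 319.436 °C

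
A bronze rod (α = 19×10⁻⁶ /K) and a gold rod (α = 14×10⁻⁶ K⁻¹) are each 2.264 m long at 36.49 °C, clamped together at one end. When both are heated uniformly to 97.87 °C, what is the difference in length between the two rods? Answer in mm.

ΔT = 61.38 K
bronze: ΔL = 19×10⁻⁶ × 2.264 m × 61.38 = 2.6403×10⁻³ m = 2.6403 mm
gold: ΔL = 14×10⁻⁶ × 2.264 m × 61.38 = 1.9455×10⁻³ m = 1.9455 mm
difference = 2.6403 − 1.9455 = 0.6948 mm

0.695 mm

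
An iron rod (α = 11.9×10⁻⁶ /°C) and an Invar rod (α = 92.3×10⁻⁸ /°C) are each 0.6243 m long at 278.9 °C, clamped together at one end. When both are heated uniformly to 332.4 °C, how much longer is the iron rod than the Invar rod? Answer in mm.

ΔT = 53.5 K
iron: ΔL = 11.9×10⁻⁶ × 0.6243 m × 53.5 = 3.9746×10⁻⁴ m = 0.39746 mm
Invar: ΔL = 92.3×10⁻⁸ × 0.6243 m × 53.5 = 3.0828×10⁻⁵ m = 0.030828 mm
difference = 0.39746 − 0.030828 = 0.366632 mm

0.367 mm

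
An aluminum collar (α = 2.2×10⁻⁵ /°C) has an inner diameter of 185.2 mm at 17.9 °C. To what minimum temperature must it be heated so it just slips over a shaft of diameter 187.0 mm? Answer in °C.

Required Δd = 187.0 − 185.2 = 1.8 mm
Δd = αd₀ΔT ⇒ ΔT = Δd/(αd₀) = 1.8 / (2.2×10⁻⁵ × 185.2) = 441.78 K
T_min = 17.9 + 441.78 = 459.68 °C

T = 460 °C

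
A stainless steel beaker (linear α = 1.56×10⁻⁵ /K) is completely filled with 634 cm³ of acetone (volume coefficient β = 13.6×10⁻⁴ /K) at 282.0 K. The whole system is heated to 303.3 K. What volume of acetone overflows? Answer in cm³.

17.7 cm³

The beaker also expands: β_container ≈ 3α = 4.68×10⁻⁵ /K
Net overflow = V₀(β_liq − 3α_cont)ΔT
β − 3α = 1.36×10⁻³ − 4.68×10⁻⁵ = 1.3132×10⁻³ /K; ΔT = 21.3 K
ΔV = 634 × 1.3132×10⁻³ × 21.3 = 17.7 cm³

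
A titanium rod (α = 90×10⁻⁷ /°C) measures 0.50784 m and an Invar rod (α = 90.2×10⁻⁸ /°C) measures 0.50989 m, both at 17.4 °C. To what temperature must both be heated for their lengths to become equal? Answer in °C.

T = 516.1 °C

Equal length when α₁L₁ΔT − α₂L₂ΔT = L₂ − L₁ = 2.05×10⁻³ m
α₁L₁ = 4.57056×10⁻⁶, α₂L₂ = 4.5992078×10⁻⁷ → Δ(αL) = 4.11063922×10⁻⁶ m/K
ΔT = 2.05×10⁻³ / 4.11063922×10⁻⁶ = 498.706 K, so T = 17.4 + 498.706 = 516.106 °C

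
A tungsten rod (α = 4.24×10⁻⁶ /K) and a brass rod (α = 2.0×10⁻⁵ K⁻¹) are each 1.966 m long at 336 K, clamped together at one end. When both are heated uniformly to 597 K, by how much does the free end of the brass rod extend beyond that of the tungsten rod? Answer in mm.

ΔT = 261 K
tungsten: ΔL = 4.24×10⁻⁶ × 1.966 m × 261 = 2.1757×10⁻³ m = 2.1757 mm
brass: ΔL = 2.0×10⁻⁵ × 1.966 m × 261 = 1.0263×10⁻² m = 10.263 mm
difference = 10.263 − 2.1757 = 8.0873 mm

8.09 mm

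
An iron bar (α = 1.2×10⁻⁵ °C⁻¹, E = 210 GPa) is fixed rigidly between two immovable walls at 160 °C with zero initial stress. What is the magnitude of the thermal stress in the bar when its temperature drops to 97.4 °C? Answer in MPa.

Fully constrained: the free strain ε = αΔT is blocked, so σ = Eε = EαΔT.
|ΔT| = 62.6 K
σ = 210×10⁹ × 1.2×10⁻⁵ × 62.6 = 1.58×10⁸ Pa

σ = 158 MPa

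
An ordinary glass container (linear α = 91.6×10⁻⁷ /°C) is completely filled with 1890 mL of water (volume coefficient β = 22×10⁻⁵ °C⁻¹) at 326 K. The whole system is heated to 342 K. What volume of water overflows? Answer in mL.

5.82 mL

The container also expands: β_container ≈ 3α = 2.748×10⁻⁵ /K
Net overflow = V₀(β_liq − 3α_cont)ΔT
β − 3α = 2.20×10⁻⁴ − 2.748×10⁻⁵ = 1.9252×10⁻⁴ /K; ΔT = 16 K
ΔV = 1890 × 1.9252×10⁻⁴ × 16 = 5.82 mL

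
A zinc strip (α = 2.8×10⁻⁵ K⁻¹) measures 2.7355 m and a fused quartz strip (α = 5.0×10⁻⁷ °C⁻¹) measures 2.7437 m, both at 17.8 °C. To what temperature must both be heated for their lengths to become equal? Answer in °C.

Equal length when α₁L₁ΔT − α₂L₂ΔT = L₂ − L₁ = 8.20×10⁻³ m
α₁L₁ = 7.6594×10⁻⁵, α₂L₂ = 1.37185×10⁻⁶ → Δ(αL) = 7.522215×10⁻⁵ m/K
ΔT = 8.20×10⁻³ / 7.522215×10⁻⁵ = 109.010 K, so T = 17.8 + 109.010 = 126.810 °C

T = 126.8 °C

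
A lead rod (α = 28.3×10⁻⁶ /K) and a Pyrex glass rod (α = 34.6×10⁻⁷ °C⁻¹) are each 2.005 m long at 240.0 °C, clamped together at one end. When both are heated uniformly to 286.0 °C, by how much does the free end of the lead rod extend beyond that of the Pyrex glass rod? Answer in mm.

2.29 mm

ΔT = 46.0 K
lead: ΔL = 28.3×10⁻⁶ × 2.005 m × 46.0 = 2.6101×10⁻³ m = 2.6101 mm
Pyrex glass: ΔL = 34.6×10⁻⁷ × 2.005 m × 46.0 = 3.1912×10⁻⁴ m = 0.31912 mm
difference = 2.6101 − 0.31912 = 2.29098 mm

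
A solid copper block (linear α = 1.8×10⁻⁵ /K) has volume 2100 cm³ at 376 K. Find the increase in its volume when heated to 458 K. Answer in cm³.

Isotropic solid: β ≈ 3α = 5.4×10⁻⁵ /K; ΔT = 82 K
ΔV = 3αV₀ΔT = 3(1.8×10⁻⁵)(2100)(82) = 9.30 cm³

ΔV = 9.30 cm³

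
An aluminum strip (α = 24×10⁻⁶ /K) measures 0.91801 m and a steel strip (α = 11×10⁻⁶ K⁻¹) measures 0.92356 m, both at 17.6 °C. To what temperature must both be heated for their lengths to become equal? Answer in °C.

T = 485.0 °C

Equal length when α₁L₁ΔT − α₂L₂ΔT = L₂ − L₁ = 5.55×10⁻³ m
α₁L₁ = 2.203224×10⁻⁵, α₂L₂ = 1.015916×10⁻⁵ → Δ(αL) = 1.187308×10⁻⁵ m/K
ΔT = 5.55×10⁻³ / 1.187308×10⁻⁵ = 467.444 K, so T = 17.6 + 467.444 = 485.044 °C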